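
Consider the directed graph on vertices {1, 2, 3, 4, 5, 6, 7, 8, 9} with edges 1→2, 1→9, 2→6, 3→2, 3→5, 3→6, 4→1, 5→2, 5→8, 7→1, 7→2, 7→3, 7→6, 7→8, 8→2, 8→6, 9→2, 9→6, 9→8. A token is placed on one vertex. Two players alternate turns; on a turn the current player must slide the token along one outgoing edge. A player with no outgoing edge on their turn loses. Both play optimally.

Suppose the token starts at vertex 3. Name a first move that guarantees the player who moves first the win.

Work bottom-up. With no move the player to move loses. Otherwise the position is W if at least one move leads to an L position for the opponent, and L if every move leads to a W.
Every edge goes from a vertex to one that appears earlier in the order 6, 2, 8, 9, 1, 5, 3, 7, 4, so processing vertices in that order labels each vertex after all of its successors.
6: no outgoing edge → L
2: W (go to 6, an L position)
8: W (go to 6, an L position)
9: W (go to 6, an L position)
1: L (options 9(W), 2(W) are all W)
5: L (options 8(W), 2(W) are all W)
3: W (go to 5, an L position)
7: W (go to 1, an L position)
4: W (go to 1, an L position)
From 3, the L positions reachable in one move are: 5, 6. Any move reaching one of these is winning.

Move to 5.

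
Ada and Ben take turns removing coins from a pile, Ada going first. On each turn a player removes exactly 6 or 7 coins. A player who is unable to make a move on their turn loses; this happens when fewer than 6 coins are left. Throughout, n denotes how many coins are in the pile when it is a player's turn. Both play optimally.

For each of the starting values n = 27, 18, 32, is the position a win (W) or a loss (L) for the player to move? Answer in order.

Label each position W (a win for the player to move) or L (a loss). A position with no legal move is L; any other position is W exactly when some move reaches an L, and L when every move reaches a W.
n=0: no move → L
n=1: no move → L
n=2: no move → L
n=3: no move → L
n=4: no move → L
n=5: no move → L
n=6: reaches L-position 0 → W
n=7: reaches L-position 1 → W
n=8: reaches L-position 2 → W
n=9: reaches L-position 3 → W
n=10: reaches L-position 4 → W
n=11: reaches L-position 5 → W
n=12: reaches L-position 5 → W
n=13: only reaches 7(W), 6(W), all W → L
n=14: only reaches 8(W), 7(W), all W → L
n=15: only reaches 9(W), 8(W), all W → L
n=16: only reaches 10(W), 9(W), all W → L
n=17: only reaches 11(W), 10(W), all W → L
n=18: only reaches 12(W), 11(W), all W → L
n=19: reaches L-position 13 → W
n=20: reaches L-position 14 → W
n=21: reaches L-position 15 → W
n=22: reaches L-position 16 → W
n=23: reaches L-position 17 → W
n=24: reaches L-position 18 → W
n=25: reaches L-position 18 → W
n=26: only reaches 20(W), 19(W), all W → L
n=27: only reaches 21(W), 20(W), all W → L
n=28: only reaches 22(W), 21(W), all W → L
n=29: only reaches 23(W), 22(W), all W → L
n=30: only reaches 24(W), 23(W), all W → L
n=31: only reaches 25(W), 24(W), all W → L
n=32: reaches L-position 26 → W

27: L, 18: L, 32: W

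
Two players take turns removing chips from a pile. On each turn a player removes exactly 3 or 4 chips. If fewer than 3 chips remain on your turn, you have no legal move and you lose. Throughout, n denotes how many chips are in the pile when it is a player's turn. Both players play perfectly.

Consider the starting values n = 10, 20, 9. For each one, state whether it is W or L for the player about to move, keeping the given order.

Label each position W (a win for the player to move) or L (a loss). A position with no legal move is L; any other position is W exactly when some move reaches an L, and L when every move reaches a W.
n=0: no move → L
n=1: no move → L
n=2: no move → L
n=3: W (go to 0, an L position)
n=4: W (go to 1, an L position)
n=5: W (go to 2, an L position)
n=6: W (go to 2, an L position)
n=7: L (options 4(W), 3(W) are all W)
n=8: L (options 5(W), 4(W) are all W)
n=9: L (options 6(W), 5(W) are all W)
n=10: W (go to 7, an L position)
n=11: W (go to 8, an L position)
n=12: W (go to 9, an L position)
n=13: W (go to 9, an L position)
n=14: L (options 11(W), 10(W) are all W)
n=15: L (options 12(W), 11(W) are all W)
n=16: L (options 13(W), 12(W) are all W)
n=17: W (go to 14, an L position)
n=18: W (go to 15, an L position)
n=19: W (go to 16, an L position)
n=20: W (go to 16, an L position)

10: W, 20: W, 9: L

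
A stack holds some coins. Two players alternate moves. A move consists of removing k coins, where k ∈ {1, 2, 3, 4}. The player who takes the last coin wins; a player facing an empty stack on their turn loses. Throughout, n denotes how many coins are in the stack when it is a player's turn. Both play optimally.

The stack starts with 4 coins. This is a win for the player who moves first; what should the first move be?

Remove 4, leaving 0.

Use the standard recursion: the mover loses at a terminal position; elsewhere, the mover wins exactly when some move hands the opponent an L position.
n=0: no move → L
n=1: can move to 0, which is L ⇒ W
n=2: can move to 0, which is L ⇒ W
n=3: can move to 0, which is L ⇒ W
n=4: can move to 0, which is L ⇒ W
From 4, the L positions reachable in one move are: 0.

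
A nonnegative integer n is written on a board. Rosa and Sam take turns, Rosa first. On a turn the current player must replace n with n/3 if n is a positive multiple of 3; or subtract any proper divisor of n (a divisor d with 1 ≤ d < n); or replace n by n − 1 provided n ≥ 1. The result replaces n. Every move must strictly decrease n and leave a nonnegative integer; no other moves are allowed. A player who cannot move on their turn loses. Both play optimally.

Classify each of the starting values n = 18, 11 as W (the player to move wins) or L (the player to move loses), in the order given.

Classify positions by backward induction: terminal positions (no move available) are L. From any other position, the mover wins iff some move reaches an L.
n=0: no move → L
n=1: reaches L-position 0 → W
n=2: only reaches 1(W), which is W → L
n=3: reaches L-position 2 → W
n=4: reaches L-position 2 → W
n=5: only reaches 4(W), which is W → L
n=6: reaches L-position 2 → W
n=7: only reaches 6(W), which is W → L
n=8: reaches L-position 7 → W
n=9: only reaches 3(W), 6(W), 8(W), all W → L
n=10: reaches L-position 5 → W
n=11: only reaches 10(W), which is W → L
n=12: reaches L-position 9 → W
n=13: only reaches 12(W), which is W → L
n=14: reaches L-position 7 → W
n=15: reaches L-position 5 → W
n=16: only reaches 8(W), 12(W), 14(W), 15(W), all W → L
n=17: reaches L-position 16 → W
n=18: reaches L-position 9 → W

18: W, 11: L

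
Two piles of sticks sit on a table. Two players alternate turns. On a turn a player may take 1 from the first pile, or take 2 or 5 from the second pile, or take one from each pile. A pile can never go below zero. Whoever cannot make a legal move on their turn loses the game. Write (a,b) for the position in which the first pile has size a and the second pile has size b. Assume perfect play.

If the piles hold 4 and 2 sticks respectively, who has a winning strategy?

The first player wins.

Positions with no move are L. A position that does have a move is losing for the player to move precisely when every available move leads to a winning position for the opponent. Fill in the labels:
No move ever increases a pile, so every position that can arise here has a ≤ 4 and b ≤ 2; it is enough to label the cells with 0 ≤ a ≤ 4 and 0 ≤ b ≤ 2.
Every move lowers a or b (never raises either), so fill the grid row by row in increasing a, and left to right within a row: each cell's successors are then already labelled.
      b=0  b=1  b=2
a=0:    L    L    W
a=1:    W    W    W
a=2:    L    L    W
a=3:    W    W    W
a=4:    L    L    W
Cells with no legal move (terminal, hence L): (0,0), (0,1).
The remaining L cells, each justified by listing all of its moves:
(2,0): →(1,0)(W) only, which is W, so L
(2,1): →(1,1)(W), (1,0)(W) — all W, so L
(4,0): →(3,0)(W) only, which is W, so L
(4,1): →(3,1)(W), (3,0)(W) — all W, so L
Every other cell has at least one move into one of the L cells above, so it is W.
From (4,2) the player to move can move to (4,0), reaching an L position.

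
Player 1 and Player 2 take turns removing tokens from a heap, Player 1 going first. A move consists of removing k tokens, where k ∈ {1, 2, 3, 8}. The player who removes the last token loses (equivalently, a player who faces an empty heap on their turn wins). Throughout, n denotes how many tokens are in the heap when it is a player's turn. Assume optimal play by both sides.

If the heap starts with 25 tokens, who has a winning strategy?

Player 1 wins.

Compute win/loss labels from the base case upward. A position with no move is W. Any other position is W if it can reach an L in one move, else L.
n=0: no move; the opponent has just taken the last token and therefore loses → W
n=1: the only move is to 0(W), a W ⇒ L
n=2: can move to 1, which is L ⇒ W
n=3: can move to 1, which is L ⇒ W
n=4: can move to 1, which is L ⇒ W
n=5: moves to 4(W), 3(W), 2(W); every one is W ⇒ L
n=6: can move to 5, which is L ⇒ W
n=7: can move to 5, which is L ⇒ W
n=8: can move to 5, which is L ⇒ W
n=9: can move to 1, which is L ⇒ W
n=10: moves to 9(W), 8(W), 7(W), 2(W); every one is W ⇒ L
n=11: can move to 10, which is L ⇒ W
n=12: can move to 10, which is L ⇒ W
n=13: can move to 10, which is L ⇒ W
n=14: moves to 13(W), 12(W), 11(W), 6(W); every one is W ⇒ L
n=15: can move to 14, which is L ⇒ W
n=16: can move to 14, which is L ⇒ W
n=17: can move to 14, which is L ⇒ W
n=18: can move to 10, which is L ⇒ W
n=19: moves to 18(W), 17(W), 16(W), 11(W); every one is W ⇒ L
n=20: can move to 19, which is L ⇒ W
n=21: can move to 19, which is L ⇒ W
n=22: can move to 19, which is L ⇒ W
n=23: moves to 22(W), 21(W), 20(W), 15(W); every one is W ⇒ L
n=24: can move to 23, which is L ⇒ W
n=25: can move to 23, which is L ⇒ W
From 25 Player 1 can remove 2, leaving 23, reaching an L position.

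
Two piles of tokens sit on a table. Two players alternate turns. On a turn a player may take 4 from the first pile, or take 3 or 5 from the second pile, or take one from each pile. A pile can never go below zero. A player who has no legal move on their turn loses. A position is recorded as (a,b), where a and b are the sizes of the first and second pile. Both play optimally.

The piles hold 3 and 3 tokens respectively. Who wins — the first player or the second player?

The first player wins.

Use the standard recursion: the mover loses at a terminal position; elsewhere, the mover wins exactly when some move hands the opponent an L position.
No move ever increases a pile, so every position that can arise here has a ≤ 3 and b ≤ 3; it is enough to label the cells with 0 ≤ a ≤ 3 and 0 ≤ b ≤ 3.
Every move lowers a or b (never raises either), so fill the grid row by row in increasing a, and left to right within a row: each cell's successors are then already labelled.
      b=0  b=1  b=2  b=3
a=0:    L    L    L    W
a=1:    L    W    W    W
a=2:    L    W    L    W
a=3:    L    W    L    W
Cells with no legal move (terminal, hence L): (0,0), (0,1), (0,2), (1,0), (2,0), (3,0).
The remaining L cells, each justified by listing all of its moves:
(2,2): →(1,1)(W) only, which is W, so L
(3,2): →(2,1)(W) only, which is W, so L
Every other cell has at least one move into one of the L cells above, so it is W.
From (3,3) the player to move can move to (3,0), reaching an L position.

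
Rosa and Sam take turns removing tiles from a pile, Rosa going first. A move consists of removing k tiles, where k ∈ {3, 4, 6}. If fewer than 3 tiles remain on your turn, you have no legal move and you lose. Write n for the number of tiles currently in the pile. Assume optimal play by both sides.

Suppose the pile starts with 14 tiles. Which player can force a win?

Rosa wins.

Build the W/L table. Terminal = L. A non-terminal position is W if it has a move to some L; otherwise it is L.
n=0: no move → L
n=1: no move → L
n=2: no move → L
n=3: →0(L), so W
n=4: →1(L), so W
n=5: →2(L), so W
n=6: →2(L), so W
n=7: →1(L), so W
n=8: →2(L), so W
n=9: →6(W), 5(W), 3(W) — all W, so L
n=10: →7(W), 6(W), 4(W) — all W, so L
n=11: →8(W), 7(W), 5(W) — all W, so L
n=12: →9(L), so W
n=13: →10(L), so W
n=14: →11(L), so W
The starting position 14 is W: Rosa should remove 3, leaving 11, handing over an L position.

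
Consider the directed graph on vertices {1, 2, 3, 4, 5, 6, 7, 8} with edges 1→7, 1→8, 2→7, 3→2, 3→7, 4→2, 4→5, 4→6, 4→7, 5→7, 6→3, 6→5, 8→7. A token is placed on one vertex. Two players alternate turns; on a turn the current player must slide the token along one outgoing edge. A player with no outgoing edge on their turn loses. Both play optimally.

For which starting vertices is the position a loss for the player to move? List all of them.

6, 7

Use the standard recursion: the mover loses at a terminal position; elsewhere, the mover wins exactly when some move hands the opponent an L position.
Every edge goes from a vertex to one that appears earlier in the order 7, 2, 3, 5, 8, 1, 6, 4, so processing vertices in that order labels each vertex after all of its successors.
7: no outgoing edge → L
2: W (go to 7, an L position)
3: W (go to 7, an L position)
5: W (go to 7, an L position)
8: W (go to 7, an L position)
1: W (go to 7, an L position)
6: L (options 5(W), 3(W) are all W)
4: W (go to 6, an L position)
The losing starting vertices are exactly the entries labelled L in this table (2 of them).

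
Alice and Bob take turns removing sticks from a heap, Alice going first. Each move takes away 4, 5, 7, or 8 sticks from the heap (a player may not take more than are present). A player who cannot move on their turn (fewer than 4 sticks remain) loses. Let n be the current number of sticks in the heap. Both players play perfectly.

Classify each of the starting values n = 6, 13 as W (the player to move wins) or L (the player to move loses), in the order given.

Compute win/loss labels from the base case upward. A position with no move is L. Any other position is W if it can reach an L in one move, else L.
n=0: no move → L
n=1: no move → L
n=2: no move → L
n=3: no move → L
n=4: can move to 0, which is L ⇒ W
n=5: can move to 1, which is L ⇒ W
n=6: can move to 2, which is L ⇒ W
n=7: can move to 3, which is L ⇒ W
n=8: can move to 3, which is L ⇒ W
n=9: can move to 2, which is L ⇒ W
n=10: can move to 3, which is L ⇒ W
n=11: can move to 3, which is L ⇒ W
n=12: moves to 8(W), 7(W), 5(W), 4(W); every one is W ⇒ L
n=13: moves to 9(W), 8(W), 6(W), 5(W); every one is W ⇒ L

6: W, 13: L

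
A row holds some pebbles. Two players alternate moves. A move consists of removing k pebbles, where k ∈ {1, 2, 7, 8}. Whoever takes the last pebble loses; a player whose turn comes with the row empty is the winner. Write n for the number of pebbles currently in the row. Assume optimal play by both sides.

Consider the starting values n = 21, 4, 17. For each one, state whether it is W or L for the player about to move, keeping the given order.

21: W, 4: L, 17: W

Build the W/L table. Terminal = W. A non-terminal position is W if it has a move to some L; otherwise it is L.
n=0: no move; the opponent has just taken the last pebble and therefore loses → W
n=1: L (sole option 0(W) is W)
n=2: W (go to 1, an L position)
n=3: W (go to 1, an L position)
n=4: L (options 3(W), 2(W) are all W)
n=5: W (go to 4, an L position)
n=6: W (go to 4, an L position)
n=7: L (options 6(W), 5(W), 0(W) are all W)
n=8: W (go to 7, an L position)
n=9: W (go to 7, an L position)
n=10: L (options 9(W), 8(W), 3(W), 2(W) are all W)
n=11: W (go to 10, an L position)
n=12: W (go to 10, an L position)
n=13: L (options 12(W), 11(W), 6(W), 5(W) are all W)
n=14: W (go to 13, an L position)
n=15: W (go to 13, an L position)
n=16: L (options 15(W), 14(W), 9(W), 8(W) are all W)
n=17: W (go to 16, an L position)
n=18: W (go to 16, an L position)
n=19: L (options 18(W), 17(W), 12(W), 11(W) are all W)
n=20: W (go to 19, an L position)
n=21: W (go to 19, an L position)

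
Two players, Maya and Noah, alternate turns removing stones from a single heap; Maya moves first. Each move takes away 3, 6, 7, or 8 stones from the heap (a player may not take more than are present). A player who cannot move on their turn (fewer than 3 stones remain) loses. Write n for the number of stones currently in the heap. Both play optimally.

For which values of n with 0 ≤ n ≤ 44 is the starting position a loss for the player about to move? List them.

Classify positions by backward induction: terminal positions (no move available) are L. From any other position, the mover wins iff some move reaches an L.
n=0: no move → L
n=1: no move → L
n=2: no move → L
n=3: →0(L), so W
n=4: →1(L), so W
n=5: →2(L), so W
n=6: →0(L), so W
n=7: →1(L), so W
n=8: →2(L), so W
n=9: →2(L), so W
n=10: →2(L), so W
n=11: →8(W), 5(W), 4(W), 3(W) — all W, so L
n=12: →9(W), 6(W), 5(W), 4(W) — all W, so L
n=13: →10(W), 7(W), 6(W), 5(W) — all W, so L
n=14: →11(L), so W
n=15: →12(L), so W
n=16: →13(L), so W
n=17: →11(L), so W
n=18: →12(L), so W
n=19: →13(L), so W
n=20: →13(L), so W
n=21: →13(L), so W
n=22: →19(W), 16(W), 15(W), 14(W) — all W, so L
n=23: →20(W), 17(W), 16(W), 15(W) — all W, so L
n=24: →21(W), 18(W), 17(W), 16(W) — all W, so L
n=25: →22(L), so W
n=26: →23(L), so W
n=27: →24(L), so W
n=28: →22(L), so W
n=29: →23(L), so W
n=30: →24(L), so W
n=31: →24(L), so W
n=32: →24(L), so W
n=33: →30(W), 27(W), 26(W), 25(W) — all W, so L
n=34: →31(W), 28(W), 27(W), 26(W) — all W, so L
n=35: →32(W), 29(W), 28(W), 27(W) — all W, so L
n=36: →33(L), so W
n=37: →34(L), so W
n=38: →35(L), so W
n=39: →33(L), so W
n=40: →34(L), so W
n=41: →35(L), so W
n=42: →35(L), so W
n=43: →35(L), so W
n=44: →41(W), 38(W), 37(W), 36(W) — all W, so L
The losing starting values of n are exactly the entries labelled L in this table (13 of them).

0, 1, 2, 11, 12, 13, 22, 23, 24, 33, 34, 35, 44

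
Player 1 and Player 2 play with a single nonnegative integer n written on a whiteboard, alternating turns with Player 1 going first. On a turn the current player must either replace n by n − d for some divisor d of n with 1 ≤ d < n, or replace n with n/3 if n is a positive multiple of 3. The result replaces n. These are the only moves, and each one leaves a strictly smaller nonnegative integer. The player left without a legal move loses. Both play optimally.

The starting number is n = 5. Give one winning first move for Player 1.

Work bottom-up. With no move the player to move loses. Otherwise the position is W if at least one move leads to an L position for the opponent, and L if every move leads to a W.
n=0: no move → L
n=1: no move → L
n=2: reaches L-position 1 → W
n=3: reaches L-position 1 → W
n=4: only reaches 2(W), 3(W), all W → L
n=5: reaches L-position 4 → W
From 5, the L positions reachable in one move are: 4.

Move to 4.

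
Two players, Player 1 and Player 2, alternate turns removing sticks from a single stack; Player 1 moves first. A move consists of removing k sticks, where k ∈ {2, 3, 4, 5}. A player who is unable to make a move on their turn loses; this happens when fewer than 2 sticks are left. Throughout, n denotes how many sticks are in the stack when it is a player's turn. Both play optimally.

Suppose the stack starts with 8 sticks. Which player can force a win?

Player 2 wins.

Build the W/L table. Terminal = L. A non-terminal position is W if it has a move to some L; otherwise it is L.
n=0: no move → L
n=1: no move → L
n=2: →0(L), so W
n=3: →1(L), so W
n=4: →1(L), so W
n=5: →1(L), so W
n=6: →1(L), so W
n=7: →5(W), 4(W), 3(W), 2(W) — all W, so L
n=8: →6(W), 5(W), 4(W), 3(W) — all W, so L
The starting position 8 is L: whatever Player 1 does, the opponent receives a W position.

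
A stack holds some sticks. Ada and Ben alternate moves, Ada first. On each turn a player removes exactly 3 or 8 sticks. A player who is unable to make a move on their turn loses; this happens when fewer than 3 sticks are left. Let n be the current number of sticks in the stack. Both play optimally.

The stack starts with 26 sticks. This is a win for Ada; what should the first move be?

Remove 3, leaving 23.

Work bottom-up. With no move the player to move loses. Otherwise the position is W if at least one move leads to an L position for the opponent, and L if every move leads to a W.
n=0: no move → L
n=1: no move → L
n=2: no move → L
n=3: can move to 0, which is L ⇒ W
n=4: can move to 1, which is L ⇒ W
n=5: can move to 2, which is L ⇒ W
n=6: the only move is to 3(W), a W ⇒ L
n=7: the only move is to 4(W), a W ⇒ L
n=8: can move to 0, which is L ⇒ W
n=9: can move to 6, which is L ⇒ W
n=10: can move to 7, which is L ⇒ W
n=11: moves to 8(W), 3(W); every one is W ⇒ L
n=12: moves to 9(W), 4(W); every one is W ⇒ L
n=13: moves to 10(W), 5(W); every one is W ⇒ L
n=14: can move to 11, which is L ⇒ W
n=15: can move to 12, which is L ⇒ W
n=16: can move to 13, which is L ⇒ W
n=17: moves to 14(W), 9(W); every one is W ⇒ L
n=18: moves to 15(W), 10(W); every one is W ⇒ L
n=19: can move to 11, which is L ⇒ W
n=20: can move to 17, which is L ⇒ W
n=21: can move to 18, which is L ⇒ W
n=22: moves to 19(W), 14(W); every one is W ⇒ L
n=23: moves to 20(W), 15(W); every one is W ⇒ L
n=24: moves to 21(W), 16(W); every one is W ⇒ L
n=25: can move to 22, which is L ⇒ W
n=26: can move to 23, which is L ⇒ W
From 26, the L positions reachable in one move are: 23, 18. Any move reaching one of these is winning.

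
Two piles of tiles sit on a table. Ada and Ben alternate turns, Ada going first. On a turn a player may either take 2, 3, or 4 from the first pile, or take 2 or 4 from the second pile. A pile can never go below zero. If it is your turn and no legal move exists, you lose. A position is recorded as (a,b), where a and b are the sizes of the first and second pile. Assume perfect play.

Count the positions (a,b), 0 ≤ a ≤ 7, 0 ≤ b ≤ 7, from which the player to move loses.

Work bottom-up. With no move the player to move loses. Otherwise the position is W if at least one move leads to an L position for the opponent, and L if every move leads to a W.
Every move lowers a or b (never raises either), so fill the grid row by row in increasing a, and left to right within a row: each cell's successors are then already labelled.
      b=0  b=1  b=2  b=3  b=4  b=5  b=6  b=7
a=0:    L    L    W    W    W    W    L    L
a=1:    L    L    W    W    W    W    L    L
a=2:    W    W    L    L    W    W    W    W
a=3:    W    W    L    L    W    W    W    W
a=4:    W    W    W    W    L    L    W    W
a=5:    W    W    W    W    L    L    W    W
a=6:    L    L    W    W    W    W    L    L
a=7:    L    L    W    W    W    W    L    L
Cells with no legal move (terminal, hence L): (0,0), (0,1), (1,0), (1,1).
The remaining L cells, each justified by listing all of its moves:
(0,6): →(0,4)(W), (0,2)(W) — all W, so L
(0,7): →(0,5)(W), (0,3)(W) — all W, so L
(1,6): →(1,4)(W), (1,2)(W) — all W, so L
(1,7): →(1,5)(W), (1,3)(W) — all W, so L
(2,2): →(0,2)(W), (2,0)(W) — all W, so L
(2,3): →(0,3)(W), (2,1)(W) — all W, so L
(3,2): →(1,2)(W), (0,2)(W), (3,0)(W) — all W, so L
(3,3): →(1,3)(W), (0,3)(W), (3,1)(W) — all W, so L
(4,4): →(2,4)(W), (1,4)(W), (0,4)(W), (4,2)(W), (4,0)(W) — all W, so L
(4,5): →(2,5)(W), (1,5)(W), (0,5)(W), (4,3)(W), (4,1)(W) — all W, so L
(5,4): →(3,4)(W), (2,4)(W), (1,4)(W), (5,2)(W), (5,0)(W) — all W, so L
(5,5): →(3,5)(W), (2,5)(W), (1,5)(W), (5,3)(W), (5,1)(W) — all W, so L
(6,0): →(4,0)(W), (3,0)(W), (2,0)(W) — all W, so L
(6,1): →(4,1)(W), (3,1)(W), (2,1)(W) — all W, so L
(6,6): →(4,6)(W), (3,6)(W), (2,6)(W), (6,4)(W), (6,2)(W) — all W, so L
(6,7): →(4,7)(W), (3,7)(W), (2,7)(W), (6,5)(W), (6,3)(W) — all W, so L
(7,0): →(5,0)(W), (4,0)(W), (3,0)(W) — all W, so L
(7,1): →(5,1)(W), (4,1)(W), (3,1)(W) — all W, so L
(7,6): →(5,6)(W), (4,6)(W), (3,6)(W), (7,4)(W), (7,2)(W) — all W, so L
(7,7): →(5,7)(W), (4,7)(W), (3,7)(W), (7,5)(W), (7,3)(W) — all W, so L
Every other cell has at least one move into one of the L cells above, so it is W.
L cells per row: a=0: 4, a=1: 4, a=2: 2, a=3: 2, a=4: 2, a=5: 2, a=6: 4, a=7: 4; total 24.

24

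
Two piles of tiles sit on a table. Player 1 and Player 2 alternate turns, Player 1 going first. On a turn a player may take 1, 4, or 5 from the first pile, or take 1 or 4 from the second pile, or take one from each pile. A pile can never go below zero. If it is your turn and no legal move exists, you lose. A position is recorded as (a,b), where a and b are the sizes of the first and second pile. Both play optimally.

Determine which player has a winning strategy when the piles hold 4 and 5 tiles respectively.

Work bottom-up. With no move the player to move loses. Otherwise the position is W if at least one move leads to an L position for the opponent, and L if every move leads to a W.
No move ever increases a pile, so every position that can arise here has a ≤ 4 and b ≤ 5; it is enough to label the cells with 0 ≤ a ≤ 4 and 0 ≤ b ≤ 5.
Every move lowers a or b (never raises either), so fill the grid row by row in increasing a, and left to right within a row: each cell's successors are then already labelled.
      b=0  b=1  b=2  b=3  b=4  b=5
a=0:    L    W    L    W    W    L
a=1:    W    W    W    W    L    W
a=2:    L    W    L    W    W    W
a=3:    W    W    W    W    L    W
a=4:    W    L    W    L    W    W
Cells with no legal move (terminal, hence L): (0,0).
The remaining L cells, each justified by listing all of its moves:
(0,2): the only move is to (0,1)(W), a W ⇒ L
(0,5): moves to (0,4)(W), (0,1)(W); every one is W ⇒ L
(1,4): moves to (0,4)(W), (1,3)(W), (1,0)(W), (0,3)(W); every one is W ⇒ L
(2,0): the only move is to (1,0)(W), a W ⇒ L
(2,2): moves to (1,2)(W), (2,1)(W), (1,1)(W); every one is W ⇒ L
(3,4): moves to (2,4)(W), (3,3)(W), (3,0)(W), (2,3)(W); every one is W ⇒ L
(4,1): moves to (3,1)(W), (0,1)(W), (4,0)(W), (3,0)(W); every one is W ⇒ L
(4,3): moves to (3,3)(W), (0,3)(W), (4,2)(W), (3,2)(W); every one is W ⇒ L
Every other cell has at least one move into one of the L cells above, so it is W.
From (4,5) Player 1 can move to (0,5), reaching an L position.

Player 1 wins.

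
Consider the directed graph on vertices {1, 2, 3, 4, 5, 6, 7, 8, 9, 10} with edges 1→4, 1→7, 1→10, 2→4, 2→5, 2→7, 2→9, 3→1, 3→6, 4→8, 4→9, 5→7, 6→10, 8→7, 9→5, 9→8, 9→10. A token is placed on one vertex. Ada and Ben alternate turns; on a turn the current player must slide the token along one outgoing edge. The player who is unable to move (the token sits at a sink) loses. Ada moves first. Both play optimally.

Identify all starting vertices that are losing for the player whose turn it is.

Positions with no move are L. A position that does have a move is losing for the player to move precisely when every available move leads to a winning position for the opponent. Fill in the labels:
Every edge goes from a vertex to one that appears earlier in the order 10, 7, 8, 6, 5, 9, 4, 2, 1, 3, so processing vertices in that order labels each vertex after all of its successors.
10: no outgoing edge → L
7: no outgoing edge → L
8: reaches L-position 7 → W
6: reaches L-position 10 → W
5: reaches L-position 7 → W
9: reaches L-position 10 → W
4: only reaches 9(W), 8(W), all W → L
2: reaches L-position 4 → W
1: reaches L-position 4 → W
3: only reaches 1(W), 6(W), all W → L
The losing starting vertices are exactly the entries labelled L in this table (4 of them).

3, 4, 7, 10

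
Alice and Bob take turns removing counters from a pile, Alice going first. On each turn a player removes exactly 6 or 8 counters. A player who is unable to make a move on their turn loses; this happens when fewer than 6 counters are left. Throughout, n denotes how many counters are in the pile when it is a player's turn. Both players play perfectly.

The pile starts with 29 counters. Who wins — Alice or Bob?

Bob wins.

Use the standard recursion: the mover loses at a terminal position; elsewhere, the mover wins exactly when some move hands the opponent an L position.
n=0: no move → L
n=1: no move → L
n=2: no move → L
n=3: no move → L
n=4: no move → L
n=5: no move → L
n=6: →0(L), so W
n=7: →1(L), so W
n=8: →2(L), so W
n=9: →3(L), so W
n=10: →4(L), so W
n=11: →5(L), so W
n=12: →4(L), so W
n=13: →5(L), so W
n=14: →8(W), 6(W) — all W, so L
n=15: →9(W), 7(W) — all W, so L
n=16: →10(W), 8(W) — all W, so L
n=17: →11(W), 9(W) — all W, so L
n=18: →12(W), 10(W) — all W, so L
n=19: →13(W), 11(W) — all W, so L
n=20: →14(L), so W
n=21: →15(L), so W
n=22: →16(L), so W
n=23: →17(L), so W
n=24: →18(L), so W
n=25: →19(L), so W
n=26: →18(L), so W
n=27: →19(L), so W
n=28: →22(W), 20(W) — all W, so L
n=29: →23(W), 21(W) — all W, so L
Every move from 29 reaches a W position, so the mover loses.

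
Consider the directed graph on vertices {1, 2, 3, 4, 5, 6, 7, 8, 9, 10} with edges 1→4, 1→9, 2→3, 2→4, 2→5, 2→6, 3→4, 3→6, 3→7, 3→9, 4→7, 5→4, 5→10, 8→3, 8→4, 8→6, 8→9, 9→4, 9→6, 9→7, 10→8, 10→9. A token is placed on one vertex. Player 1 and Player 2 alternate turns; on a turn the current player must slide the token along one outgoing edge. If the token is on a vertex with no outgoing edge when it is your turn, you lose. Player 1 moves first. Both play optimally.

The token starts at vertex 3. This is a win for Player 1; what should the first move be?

Positions with no move are L. A position that does have a move is losing for the player to move precisely when every available move leads to a winning position for the opponent. Fill in the labels:
Every edge goes from a vertex to one that appears earlier in the order 7, 6, 4, 9, 3, 8, 10, 1, 5, 2, so processing vertices in that order labels each vertex after all of its successors.
7: no outgoing edge → L
6: no outgoing edge → L
4: reaches L-position 7 → W
9: reaches L-position 6 → W
3: reaches L-position 6 → W
8: reaches L-position 6 → W
10: only reaches 8(W), 9(W), all W → L
1: only reaches 9(W), 4(W), all W → L
5: reaches L-position 10 → W
2: reaches L-position 6 → W
From 3, the L positions reachable in one move are: 6, 7. Any move reaching one of these is winning.

Move to 6.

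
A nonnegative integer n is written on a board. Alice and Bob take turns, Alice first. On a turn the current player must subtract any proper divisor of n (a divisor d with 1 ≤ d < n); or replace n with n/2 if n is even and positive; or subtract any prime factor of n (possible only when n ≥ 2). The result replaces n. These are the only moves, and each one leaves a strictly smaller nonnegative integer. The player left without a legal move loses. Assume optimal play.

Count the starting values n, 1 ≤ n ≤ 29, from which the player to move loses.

6

Compute win/loss labels from the base case upward. A position with no move is L. Any other position is W if it can reach an L in one move, else L.
n=0: no move → L
n=1: no move → L
n=2: reaches L-position 0 → W
n=3: reaches L-position 0 → W
n=4: only reaches 2(W), 3(W), all W → L
n=5: reaches L-position 0 → W
n=6: reaches L-position 4 → W
n=7: reaches L-position 0 → W
n=8: reaches L-position 4 → W
n=9: only reaches 6(W), 8(W), all W → L
n=10: reaches L-position 9 → W
n=11: reaches L-position 0 → W
n=12: reaches L-position 9 → W
n=13: reaches L-position 0 → W
n=14: only reaches 7(W), 12(W), 13(W), all W → L
n=15: reaches L-position 14 → W
n=16: reaches L-position 14 → W
n=17: reaches L-position 0 → W
n=18: reaches L-position 9 → W
n=19: reaches L-position 0 → W
n=20: only reaches 10(W), 15(W), 16(W), 18(W), 19(W), all W → L
n=21: reaches L-position 14 → W
n=22: reaches L-position 20 → W
n=23: reaches L-position 0 → W
n=24: reaches L-position 20 → W
n=25: reaches L-position 20 → W
n=26: only reaches 13(W), 24(W), 25(W), all W → L
n=27: reaches L-position 26 → W
n=28: reaches L-position 14 → W
n=29: reaches L-position 0 → W
L entries with 1 ≤ n ≤ 29 (n=0 is outside the asked range and is not counted): n = 1, 4, 9, 14, 20, 26; that makes 6.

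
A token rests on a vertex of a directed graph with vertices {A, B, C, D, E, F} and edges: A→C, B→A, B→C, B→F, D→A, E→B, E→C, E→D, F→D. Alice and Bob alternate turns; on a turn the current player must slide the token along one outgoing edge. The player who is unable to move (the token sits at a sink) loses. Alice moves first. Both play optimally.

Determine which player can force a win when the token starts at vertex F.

Alice wins.

Use the standard recursion: the mover loses at a terminal position; elsewhere, the mover wins exactly when some move hands the opponent an L position.
Every edge goes from a vertex to one that appears earlier in the order C, A, D, F, B, E, so processing vertices in that order labels each vertex after all of its successors.
C: no outgoing edge → L
A: W (go to C, an L position)
D: L (sole option A(W) is W)
F: W (go to D, an L position)
B: W (go to C, an L position)
E: W (go to D, an L position)
From F Alice can move to D, reaching an L position.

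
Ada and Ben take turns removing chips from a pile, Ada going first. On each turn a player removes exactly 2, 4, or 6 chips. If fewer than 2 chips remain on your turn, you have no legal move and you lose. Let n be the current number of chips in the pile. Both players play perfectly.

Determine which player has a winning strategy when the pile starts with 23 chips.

Ada wins.

Label each position W (a win for the player to move) or L (a loss). A position with no legal move is L; any other position is W exactly when some move reaches an L, and L when every move reaches a W.
n=0: no move → L
n=1: no move → L
n=2: can move to 0, which is L ⇒ W
n=3: can move to 1, which is L ⇒ W
n=4: can move to 0, which is L ⇒ W
n=5: can move to 1, which is L ⇒ W
n=6: can move to 0, which is L ⇒ W
n=7: can move to 1, which is L ⇒ W
n=8: moves to 6(W), 4(W), 2(W); every one is W ⇒ L
n=9: moves to 7(W), 5(W), 3(W); every one is W ⇒ L
n=10: can move to 8, which is L ⇒ W
n=11: can move to 9, which is L ⇒ W
n=12: can move to 8, which is L ⇒ W
n=13: can move to 9, which is L ⇒ W
n=14: can move to 8, which is L ⇒ W
n=15: can move to 9, which is L ⇒ W
n=16: moves to 14(W), 12(W), 10(W); every one is W ⇒ L
n=17: moves to 15(W), 13(W), 11(W); every one is W ⇒ L
n=18: can move to 16, which is L ⇒ W
n=19: can move to 17, which is L ⇒ W
n=20: can move to 16, which is L ⇒ W
n=21: can move to 17, which is L ⇒ W
n=22: can move to 16, which is L ⇒ W
n=23: can move to 17, which is L ⇒ W
From 23 Ada can remove 6, leaving 17, reaching an L position.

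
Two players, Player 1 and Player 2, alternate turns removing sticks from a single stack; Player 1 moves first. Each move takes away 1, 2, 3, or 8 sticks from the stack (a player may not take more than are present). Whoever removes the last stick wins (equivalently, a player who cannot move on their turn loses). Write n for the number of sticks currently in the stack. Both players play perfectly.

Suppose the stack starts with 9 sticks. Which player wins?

Player 2 wins.

Use the standard recursion: the mover loses at a terminal position; elsewhere, the mover wins exactly when some move hands the opponent an L position.
n=0: no move → L
n=1: →0(L), so W
n=2: →0(L), so W
n=3: →0(L), so W
n=4: →3(W), 2(W), 1(W) — all W, so L
n=5: →4(L), so W
n=6: →4(L), so W
n=7: →4(L), so W
n=8: →0(L), so W
n=9: →8(W), 7(W), 6(W), 1(W) — all W, so L
Every move from 9 reaches a W position, so the mover loses.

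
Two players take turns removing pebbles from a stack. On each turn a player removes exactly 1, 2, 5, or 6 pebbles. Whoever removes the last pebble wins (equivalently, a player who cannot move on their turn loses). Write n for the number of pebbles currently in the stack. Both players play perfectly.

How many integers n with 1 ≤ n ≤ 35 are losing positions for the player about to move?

10

Label each position W (a win for the player to move) or L (a loss). A position with no legal move is L; any other position is W exactly when some move reaches an L, and L when every move reaches a W.
n=0: no move → L
n=1: W (go to 0, an L position)
n=2: W (go to 0, an L position)
n=3: L (options 2(W), 1(W) are all W)
n=4: W (go to 3, an L position)
n=5: W (go to 3, an L position)
n=6: W (go to 0, an L position)
n=7: L (options 6(W), 5(W), 2(W), 1(W) are all W)
n=8: W (go to 7, an L position)
n=9: W (go to 7, an L position)
n=10: L (options 9(W), 8(W), 5(W), 4(W) are all W)
n=11: W (go to 10, an L position)
n=12: W (go to 10, an L position)
n=13: W (go to 7, an L position)
n=14: L (options 13(W), 12(W), 9(W), 8(W) are all W)
n=15: W (go to 14, an L position)
n=16: W (go to 14, an L position)
n=17: L (options 16(W), 15(W), 12(W), 11(W) are all W)
n=18: W (go to 17, an L position)
n=19: W (go to 17, an L position)
n=20: W (go to 14, an L position)
n=21: L (options 20(W), 19(W), 16(W), 15(W) are all W)
n=22: W (go to 21, an L position)
n=23: W (go to 21, an L position)
n=24: L (options 23(W), 22(W), 19(W), 18(W) are all W)
n=25: W (go to 24, an L position)
n=26: W (go to 24, an L position)
n=27: W (go to 21, an L position)
n=28: L (options 27(W), 26(W), 23(W), 22(W) are all W)
n=29: W (go to 28, an L position)
n=30: W (go to 28, an L position)
n=31: L (options 30(W), 29(W), 26(W), 25(W) are all W)
n=32: W (go to 31, an L position)
n=33: W (go to 31, an L position)
n=34: W (go to 28, an L position)
n=35: L (options 34(W), 33(W), 30(W), 29(W) are all W)
L entries with 1 ≤ n ≤ 35 (n=0 is outside the asked range and is not counted): n = 3, 7, 10, 14, 17, 21, 24, 28, 31, 35; that makes 10.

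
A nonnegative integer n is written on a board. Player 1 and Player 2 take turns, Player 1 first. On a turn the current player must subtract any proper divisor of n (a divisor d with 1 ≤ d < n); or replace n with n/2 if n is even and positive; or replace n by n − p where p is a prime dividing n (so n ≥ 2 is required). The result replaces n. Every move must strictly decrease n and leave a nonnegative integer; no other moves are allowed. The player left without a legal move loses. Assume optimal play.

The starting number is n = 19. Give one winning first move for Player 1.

Positions with no move are L. A position that does have a move is losing for the player to move precisely when every available move leads to a winning position for the opponent. Fill in the labels:
n=0: no move → L
n=1: no move → L
n=2: can move to 0, which is L ⇒ W
n=3: can move to 0, which is L ⇒ W
n=4: moves to 2(W), 3(W); every one is W ⇒ L
n=5: can move to 0, which is L ⇒ W
n=6: can move to 4, which is L ⇒ W
n=7: can move to 0, which is L ⇒ W
n=8: can move to 4, which is L ⇒ W
n=9: moves to 6(W), 8(W); every one is W ⇒ L
n=10: can move to 9, which is L ⇒ W
n=11: can move to 0, which is L ⇒ W
n=12: can move to 9, which is L ⇒ W
n=13: can move to 0, which is L ⇒ W
n=14: moves to 7(W), 12(W), 13(W); every one is W ⇒ L
n=15: can move to 14, which is L ⇒ W
n=16: can move to 14, which is L ⇒ W
n=17: can move to 0, which is L ⇒ W
n=18: can move to 9, which is L ⇒ W
n=19: can move to 0, which is L ⇒ W
From 19, the L positions reachable in one move are: 0.

Move to 0.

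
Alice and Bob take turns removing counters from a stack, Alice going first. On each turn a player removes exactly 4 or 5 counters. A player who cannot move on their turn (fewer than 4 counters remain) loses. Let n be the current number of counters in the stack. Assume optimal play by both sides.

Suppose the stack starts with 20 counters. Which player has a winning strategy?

Bob wins.

Use the standard recursion: the mover loses at a terminal position; elsewhere, the mover wins exactly when some move hands the opponent an L position.
n=0: no move → L
n=1: no move → L
n=2: no move → L
n=3: no move → L
n=4: W (go to 0, an L position)
n=5: W (go to 1, an L position)
n=6: W (go to 2, an L position)
n=7: W (go to 3, an L position)
n=8: W (go to 3, an L position)
n=9: L (options 5(W), 4(W) are all W)
n=10: L (options 6(W), 5(W) are all W)
n=11: L (options 7(W), 6(W) are all W)
n=12: L (options 8(W), 7(W) are all W)
n=13: W (go to 9, an L position)
n=14: W (go to 10, an L position)
n=15: W (go to 11, an L position)
n=16: W (go to 12, an L position)
n=17: W (go to 12, an L position)
n=18: L (options 14(W), 13(W) are all W)
n=19: L (options 15(W), 14(W) are all W)
n=20: L (options 16(W), 15(W) are all W)
The starting position 20 is L: whatever Alice does, the opponent receives a W position.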